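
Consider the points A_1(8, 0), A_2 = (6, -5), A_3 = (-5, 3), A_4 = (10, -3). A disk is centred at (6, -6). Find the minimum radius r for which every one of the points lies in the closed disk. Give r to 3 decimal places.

The required radius is the distance from (6, -6) to the farthest point.
Squared distances: 40, 1, 202, 25.
Maximum is 202, attained at A_3.
r = √202 ≈ 14.213.

14.213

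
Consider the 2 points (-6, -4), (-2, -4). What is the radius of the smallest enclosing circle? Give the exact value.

2

The smallest circle enclosing two points has them as diameter endpoints.
Centre = midpoint = (-4, -4); r² = |(-6, -4)−(-2, -4)|²/4 = 16/4 = 4.
r = √4 = 2.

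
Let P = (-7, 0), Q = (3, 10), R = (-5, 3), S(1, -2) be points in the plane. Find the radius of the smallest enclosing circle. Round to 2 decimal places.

7.09

A smallest enclosing disk is always determined by at most three of the input points on its boundary.
The minimum enclosing circle is determined by three boundary points: P, Q, S.
Their circumcentre is (-1.6, 4.6) with r² = 50.32.
The farthest remaining point R is at distance² 14.12 ≤ 50.32.
r = √(50.32) ≈ 7.09.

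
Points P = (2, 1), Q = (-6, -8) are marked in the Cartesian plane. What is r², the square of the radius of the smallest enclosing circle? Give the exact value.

The smallest circle enclosing two points has them as diameter endpoints.
Centre = midpoint = (-2, -3.5); r² = |PQ|²/4 = 145/4 = 36.25.

36.25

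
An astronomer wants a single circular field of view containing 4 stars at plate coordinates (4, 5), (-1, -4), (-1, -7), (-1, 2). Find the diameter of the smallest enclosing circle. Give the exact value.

13

A smallest enclosing disk is always determined by at most three of the input points on its boundary.
The farthest pair is (4, 5)–(-1, -7) with squared distance 169. The circle on this segment as diameter has centre (1.5, -1) and r² = 169/4 = 42.25.
Check (-1, -4): distance² to centre = 15.25 ≤ 42.25, so it lies inside.
All remaining points lie in this disk, and no smaller disk contains both endpoints, so this is the minimum enclosing circle.
Diameter = 2r = 2√(42.25) = 13.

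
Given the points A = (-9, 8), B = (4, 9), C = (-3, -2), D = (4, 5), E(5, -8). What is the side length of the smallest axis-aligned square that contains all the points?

The bounding box has width 14 and height 17.
An axis-aligned square enclosing the set must have side ≥ max(width, height).
So the minimum side is max(14, 17) = 17.

17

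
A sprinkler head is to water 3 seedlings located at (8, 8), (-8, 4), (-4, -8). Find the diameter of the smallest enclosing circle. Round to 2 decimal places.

20.06

Call the three points A, B, C in the order given.
Side lengths²: AB² = 272, AC² = 400, BC² = 160.
Since AC² = 400 < 272 + 160 = 432, the triangle is acute, so the smallest enclosing circle is the circumcircle.
Circumcentre = (18/13, 6/13), r² = 17000/169.
Diameter = 2r = 2√(17000/169) ≈ 20.06.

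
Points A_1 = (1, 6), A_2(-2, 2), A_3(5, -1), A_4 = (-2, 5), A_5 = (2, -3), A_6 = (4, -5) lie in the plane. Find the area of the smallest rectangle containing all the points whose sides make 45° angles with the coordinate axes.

In coordinates u = x + y, v = x − y the rectangle is axis-aligned; the map (x,y)→(u,v) scales areas by 2.
u-values: 7, 0, 4, 3, -1, -1; range = 7 − (-1) = 8.
v-values: -5, -4, 6, -7, 5, 9; range = 9 − (-7) = 16.
Area = (8 × 16) / 2 = 64.

64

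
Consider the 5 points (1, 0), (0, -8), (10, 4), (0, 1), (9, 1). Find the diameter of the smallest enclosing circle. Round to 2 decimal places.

15.62

By Welzl's lemma the MEC is supported by two points (diametrically opposite) or three points (on a circumcircle).
The farthest pair is (0, -8)–(10, 4) with squared distance 244. The circle on this segment as diameter has centre (5, -2) and r² = 244/4 = 61.
Check (1, 0): distance² to centre = 20 ≤ 61, so it lies inside.
All remaining points lie in this disk, and no smaller disk contains both endpoints, so this is the minimum enclosing circle.
Diameter = 2r = 2√61 ≈ 15.62.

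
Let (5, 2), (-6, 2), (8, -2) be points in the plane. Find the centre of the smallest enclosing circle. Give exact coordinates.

(1, 0)

Call the three points A, B, C in the order given.
Side lengths²: AB² = 121, AC² = 25, BC² = 212.
Since BC² = 212 ≥ 121 + 25 = 146, the angle opposite BC is not acute, so the smallest enclosing circle has BC as diameter.
Centre = midpoint of BC = (1, 0), r² = 212/4 = 53.
Centre = (1, 0).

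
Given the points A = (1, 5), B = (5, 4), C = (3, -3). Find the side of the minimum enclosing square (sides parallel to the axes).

The bounding box has width 4 and height 8.
An axis-aligned square enclosing the set must have side ≥ max(width, height).
So the minimum side is max(4, 8) = 8.

8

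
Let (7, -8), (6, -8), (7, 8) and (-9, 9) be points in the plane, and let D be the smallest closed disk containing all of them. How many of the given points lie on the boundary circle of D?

The farthest pair is (7, -8)–(-9, 9) with squared distance 545. The circle on this segment as diameter has centre (-1, 0.5) and r² = 545/4 = 136.25.
Check (6, -8): distance² to centre = 121.25 ≤ 136.25, so it lies inside.
All remaining points lie in this disk, and no smaller disk contains both endpoints, so this is the minimum enclosing circle.
The points at distance exactly r from the centre are (7, -8), (-9, 9) — 2 points.

2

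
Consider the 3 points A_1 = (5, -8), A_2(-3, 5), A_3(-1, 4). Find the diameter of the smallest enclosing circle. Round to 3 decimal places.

15.264

Side lengths²: A_1A_2² = 233, A_1A_3² = 180, A_2A_3² = 5.
Since A_1A_2² = 233 ≥ 180 + 5 = 185, the angle opposite A_1A_2 is not acute, so the smallest enclosing circle has A_1A_2 as diameter.
Centre = midpoint of A_1A_2 = (1, -1.5), r² = 233/4 = 58.25.
Diameter = 2r = 2√(58.25) ≈ 15.264.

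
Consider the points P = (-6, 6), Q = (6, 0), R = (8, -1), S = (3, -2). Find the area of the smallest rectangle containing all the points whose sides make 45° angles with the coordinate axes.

In coordinates u = x + y, v = x − y the rectangle is axis-aligned; the map (x,y)→(u,v) scales areas by 2.
u-values: 0, 6, 7, 1; range = 7 − 0 = 7.
v-values: -12, 6, 9, 5; range = 9 − (-12) = 21.
Area = (7 × 21) / 2 = 73.5.

73.5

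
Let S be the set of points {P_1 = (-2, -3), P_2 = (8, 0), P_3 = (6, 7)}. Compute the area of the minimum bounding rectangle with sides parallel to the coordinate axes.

100

x ranges over [-2, 8], width 10.
y ranges over [-3, 7], height 10.
Area = 10 × 10 = 100.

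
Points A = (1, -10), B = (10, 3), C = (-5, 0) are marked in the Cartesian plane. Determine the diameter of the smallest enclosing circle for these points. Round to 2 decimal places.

16.79

Side lengths²: AB² = 250, AC² = 136, BC² = 234.
Since AB² = 250 < 234 + 136 = 370, the triangle is acute, so the smallest enclosing circle is the circumcircle.
Circumcentre = (89/28, -53/28), r² = 27625/392.
Diameter = 2r = 2√(27625/392) ≈ 16.79.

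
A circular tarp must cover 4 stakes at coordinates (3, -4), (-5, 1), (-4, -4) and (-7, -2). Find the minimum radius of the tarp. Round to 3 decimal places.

The minimum enclosing circle of a finite set is fixed by two of the points (as a diameter) or three (as a circumcircle).
The farthest pair is (3, -4)–(-7, -2) with squared distance 104. The circle on this segment as diameter has centre (-2, -3) and r² = 104/4 = 26.
Check (-5, 1): distance² to centre = 25 ≤ 26, so it lies inside.
All remaining points lie in this disk, and no smaller disk contains both endpoints, so this is the minimum enclosing circle.
r = √26 ≈ 5.099.

5.099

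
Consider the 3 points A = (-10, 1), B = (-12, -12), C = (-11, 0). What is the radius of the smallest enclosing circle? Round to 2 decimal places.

6.58

Side lengths²: AB² = 173, AC² = 2, BC² = 145.
Since AB² = 173 ≥ 145 + 2 = 147, the angle opposite AB is not acute, so the smallest enclosing circle has AB as diameter.
Centre = midpoint of AB = (-11, -5.5), r² = 173/4 = 43.25.
r = √(43.25) ≈ 6.58.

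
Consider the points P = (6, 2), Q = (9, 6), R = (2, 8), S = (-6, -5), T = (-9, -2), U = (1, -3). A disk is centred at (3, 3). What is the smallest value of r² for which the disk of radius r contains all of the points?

The required radius is the distance from (3, 3) to the farthest point.
Squared distances: 10, 45, 26, 145, 169, 40.
Maximum is 169, attained at T.

169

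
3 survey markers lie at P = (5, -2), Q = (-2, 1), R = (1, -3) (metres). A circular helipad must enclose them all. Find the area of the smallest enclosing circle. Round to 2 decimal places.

45.55

Side lengths²: PQ² = 58, PR² = 17, QR² = 25.
Since PQ² = 58 ≥ 25 + 17 = 42, the angle opposite PQ is not acute, so the smallest enclosing circle has PQ as diameter.
Centre = midpoint of PQ = (1.5, -0.5), r² = 58/4 = 14.5.
Area = π·r² = π·14.5 ≈ 45.55.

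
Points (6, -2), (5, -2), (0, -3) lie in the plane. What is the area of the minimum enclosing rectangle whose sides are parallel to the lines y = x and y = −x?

17.5

In coordinates u = x + y, v = x − y the rectangle is axis-aligned; the map (x,y)→(u,v) scales areas by 2.
u-values: 4, 3, -3; range = 4 − (-3) = 7.
v-values: 8, 7, 3; range = 8 − 3 = 5.
Area = (7 × 5) / 2 = 17.5.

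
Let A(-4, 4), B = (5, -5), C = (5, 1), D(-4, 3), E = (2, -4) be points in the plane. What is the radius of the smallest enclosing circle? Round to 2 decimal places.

The farthest pair is A–B with squared distance 162. The circle on this segment as diameter has centre (0.5, -0.5) and r² = 162/4 = 40.5.
Check C: distance² to centre = 22.5 ≤ 40.5, so it lies inside.
All remaining points lie in this disk, and no smaller disk contains both endpoints, so this is the minimum enclosing circle.
r = √(40.5) ≈ 6.36.

6.36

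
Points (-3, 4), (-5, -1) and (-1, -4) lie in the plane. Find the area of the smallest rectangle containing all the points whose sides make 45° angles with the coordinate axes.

In coordinates u = x + y, v = x − y the rectangle is axis-aligned; the map (x,y)→(u,v) scales areas by 2.
u-values: 1, -6, -5; range = 1 − (-6) = 7.
v-values: -7, -4, 3; range = 3 − (-7) = 10.
Area = (7 × 10) / 2 = 35.

35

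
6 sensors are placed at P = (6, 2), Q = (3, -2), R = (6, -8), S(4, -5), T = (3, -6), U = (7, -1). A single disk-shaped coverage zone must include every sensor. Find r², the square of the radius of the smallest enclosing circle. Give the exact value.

The farthest pair is P–R with squared distance 100. The circle on this segment as diameter has centre (6, -3) and r² = 100/4 = 25.
Check Q: distance² to centre = 10 ≤ 25, so it lies inside.
All remaining points lie in this disk, and no smaller disk contains both endpoints, so this is the minimum enclosing circle.

25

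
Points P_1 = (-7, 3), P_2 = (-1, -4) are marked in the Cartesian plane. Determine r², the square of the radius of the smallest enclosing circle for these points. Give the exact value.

21.25

The smallest circle enclosing two points has them as diameter endpoints.
Centre = midpoint = (-4, -0.5); r² = |P_1P_2|²/4 = 85/4 = 21.25.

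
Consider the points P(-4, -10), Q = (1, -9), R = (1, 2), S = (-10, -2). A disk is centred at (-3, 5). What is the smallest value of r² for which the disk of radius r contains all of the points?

The required radius is the distance from (-3, 5) to the farthest point.
Squared distances: 226, 212, 25, 98.
Maximum is 226, attained at P.

226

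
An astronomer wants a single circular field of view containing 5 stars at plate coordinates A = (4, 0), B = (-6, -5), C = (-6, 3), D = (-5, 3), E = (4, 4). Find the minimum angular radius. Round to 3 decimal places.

6.727

By Welzl's lemma the MEC is supported by two points (diametrically opposite) or three points (on a circumcircle).
The farthest pair is B–E with squared distance 181. The circle on this segment as diameter has centre (-1, -0.5) and r² = 181/4 = 45.25.
Check A: distance² to centre = 25.25 ≤ 45.25, so it lies inside.
All remaining points lie in this disk, and no smaller disk contains both endpoints, so this is the minimum enclosing circle.
r = √(45.25) ≈ 6.727.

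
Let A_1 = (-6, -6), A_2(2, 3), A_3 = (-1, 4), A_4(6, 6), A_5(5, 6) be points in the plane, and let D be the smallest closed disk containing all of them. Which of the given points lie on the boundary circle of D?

A smallest enclosing disk is always determined by at most three of the input points on its boundary.
The farthest pair is A_1–A_4 with squared distance 288. The circle on this segment as diameter has centre (0, 0) and r² = 288/4 = 72.
Check A_2: distance² to centre = 13 ≤ 72, so it lies inside.
All remaining points lie in this disk, and no smaller disk contains both endpoints, so this is the minimum enclosing circle.
The points at distance exactly r from the centre are A_1, A_4 — 2 points.

A_1, A_4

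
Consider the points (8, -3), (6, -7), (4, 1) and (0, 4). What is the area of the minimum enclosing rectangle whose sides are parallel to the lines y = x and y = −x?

51

In coordinates u = x + y, v = x − y the rectangle is axis-aligned; the map (x,y)→(u,v) scales areas by 2.
u-values: 5, -1, 5, 4; range = 5 − (-1) = 6.
v-values: 11, 13, 3, -4; range = 13 − (-4) = 17.
Area = (6 × 17) / 2 = 51.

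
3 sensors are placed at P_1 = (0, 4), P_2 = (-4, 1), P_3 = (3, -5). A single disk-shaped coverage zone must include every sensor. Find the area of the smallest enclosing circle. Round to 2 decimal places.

74.18

Side lengths²: P_1P_2² = 25, P_1P_3² = 90, P_2P_3² = 85.
Since P_1P_3² = 90 < 85 + 25 = 110, the triangle is acute, so the smallest enclosing circle is the circumcircle.
Circumcentre = (0.5, -5/6), r² = 425/18.
Area = π·r² = π·425/18 ≈ 74.18.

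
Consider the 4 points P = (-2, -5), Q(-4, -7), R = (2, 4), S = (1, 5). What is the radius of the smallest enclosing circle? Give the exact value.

By Welzl's lemma the MEC is supported by two points (diametrically opposite) or three points (on a circumcircle).
The farthest pair is Q–S with squared distance 169. The circle on this segment as diameter has centre (-1.5, -1) and r² = 169/4 = 42.25.
Check P: distance² to centre = 16.25 ≤ 42.25, so it lies inside.
All remaining points lie in this disk, and no smaller disk contains both endpoints, so this is the minimum enclosing circle.
r = √(42.25) = 6.5.

6.5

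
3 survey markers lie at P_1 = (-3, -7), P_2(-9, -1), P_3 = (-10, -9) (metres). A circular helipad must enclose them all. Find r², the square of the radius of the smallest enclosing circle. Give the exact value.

3445/162

Side lengths²: P_1P_2² = 72, P_1P_3² = 53, P_2P_3² = 65.
Since P_1P_2² = 72 < 65 + 53 = 118, the triangle is acute, so the smallest enclosing circle is the circumcircle.
Circumcentre = (-131/18, -95/18), r² = 3445/162.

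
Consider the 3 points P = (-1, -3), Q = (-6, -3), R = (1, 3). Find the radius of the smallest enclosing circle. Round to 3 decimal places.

4.610

Side lengths²: PQ² = 25, PR² = 40, QR² = 85.
Since QR² = 85 ≥ 40 + 25 = 65, the angle opposite QR is not acute, so the smallest enclosing circle has QR as diameter.
Centre = midpoint of QR = (-2.5, 0), r² = 85/4 = 21.25.
r = √(21.25) ≈ 4.610.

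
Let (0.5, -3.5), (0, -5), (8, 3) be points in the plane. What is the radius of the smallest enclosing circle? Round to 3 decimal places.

5.657

Call the three points A, B, C in the order given.
Side lengths²: AB² = 2.5, AC² = 98.5, BC² = 128.
Since BC² = 128 ≥ 98.5 + 2.5 = 101, the angle opposite BC is not acute, so the smallest enclosing circle has BC as diameter.
Centre = midpoint of BC = (4, -1), r² = 128/4 = 32.
r = √32 ≈ 5.657.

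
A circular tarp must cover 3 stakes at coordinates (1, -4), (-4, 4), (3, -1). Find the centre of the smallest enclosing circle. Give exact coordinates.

Call the three points A, B, C in the order given.
Side lengths²: AB² = 89, AC² = 13, BC² = 74.
Since AB² = 89 ≥ 74 + 13 = 87, the angle opposite AB is not acute, so the smallest enclosing circle has AB as diameter.
Centre = midpoint of AB = (-1.5, 0), r² = 89/4 = 22.25.
Centre = (-1.5, 0).

(-1.5, 0)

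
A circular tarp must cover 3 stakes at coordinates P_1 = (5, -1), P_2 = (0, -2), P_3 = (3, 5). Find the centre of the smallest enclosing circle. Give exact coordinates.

Side lengths²: P_1P_2² = 26, P_1P_3² = 40, P_2P_3² = 58.
Since P_2P_3² = 58 < 40 + 26 = 66, the triangle is acute, so the smallest enclosing circle is the circumcircle.
Circumcentre = (1.9375, 1.3125), r² = 14.7265625.
Centre = (1.9375, 1.3125).

(1.9375, 1.3125)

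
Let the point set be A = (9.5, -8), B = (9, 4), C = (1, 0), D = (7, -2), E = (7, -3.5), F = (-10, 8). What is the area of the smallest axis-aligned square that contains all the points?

The bounding box has width 19.5 and height 16.
An axis-aligned square enclosing the set must have side ≥ max(width, height).
So the minimum side is max(19.5, 16) = 19.5.
Area = 19.5² = 380.25.

380.25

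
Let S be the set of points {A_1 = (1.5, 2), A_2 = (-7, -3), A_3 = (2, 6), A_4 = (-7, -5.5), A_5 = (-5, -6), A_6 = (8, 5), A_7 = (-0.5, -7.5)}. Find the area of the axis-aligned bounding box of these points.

202.5

x ranges over [-7, 8], width 15.
y ranges over [-7.5, 6], height 13.5.
Area = 15 × 13.5 = 202.5.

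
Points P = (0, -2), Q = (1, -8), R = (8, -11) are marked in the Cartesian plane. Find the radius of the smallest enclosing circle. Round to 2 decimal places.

6.02

Side lengths²: PQ² = 37, PR² = 145, QR² = 58.
Since PR² = 145 ≥ 58 + 37 = 95, the angle opposite PR is not acute, so the smallest enclosing circle has PR as diameter.
Centre = midpoint of PR = (4, -6.5), r² = 145/4 = 36.25.
r = √(36.25) ≈ 6.02.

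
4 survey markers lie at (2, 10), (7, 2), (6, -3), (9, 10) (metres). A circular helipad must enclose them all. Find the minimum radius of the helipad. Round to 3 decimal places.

6.979

The minimum enclosing circle of a finite set is fixed by two of the points (as a diameter) or three (as a circumcircle).
The minimum enclosing circle is determined by three boundary points: (2, 10), (6, -3), (9, 10).
Their circumcentre is (5.5, 103/26) with r² = 16465/338.
The farthest remaining point (7, 2) is at distance² 2061/338 ≤ 16465/338.
r = √(16465/338) ≈ 6.979.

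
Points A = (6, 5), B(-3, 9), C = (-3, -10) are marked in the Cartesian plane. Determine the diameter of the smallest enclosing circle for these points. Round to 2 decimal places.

19.14

Side lengths²: AB² = 97, AC² = 306, BC² = 361.
Since BC² = 361 < 306 + 97 = 403, the triangle is acute, so the smallest enclosing circle is the circumcircle.
Circumcentre = (-11/6, -0.5), r² = 1649/18.
Diameter = 2r = 2√(1649/18) ≈ 19.14.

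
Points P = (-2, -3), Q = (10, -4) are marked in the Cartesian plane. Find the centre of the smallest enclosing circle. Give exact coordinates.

(4, -3.5)

The smallest circle enclosing two points has them as diameter endpoints.
Centre = midpoint = (4, -3.5); r² = |PQ|²/4 = 145/4 = 36.25.
Centre = (4, -3.5).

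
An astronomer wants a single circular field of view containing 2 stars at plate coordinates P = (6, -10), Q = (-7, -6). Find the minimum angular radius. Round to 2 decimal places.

6.80

The smallest circle enclosing two points has them as diameter endpoints.
Centre = midpoint = (-0.5, -8); r² = |PQ|²/4 = 185/4 = 46.25.
r = √(46.25) ≈ 6.80.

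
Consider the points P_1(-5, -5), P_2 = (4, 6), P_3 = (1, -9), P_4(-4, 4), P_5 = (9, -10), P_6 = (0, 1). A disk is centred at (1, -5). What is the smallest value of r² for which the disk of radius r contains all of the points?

130

The required radius is the distance from (1, -5) to the farthest point.
Squared distances: 36, 130, 16, 106, 89, 37.
Maximum is 130, attained at P_2.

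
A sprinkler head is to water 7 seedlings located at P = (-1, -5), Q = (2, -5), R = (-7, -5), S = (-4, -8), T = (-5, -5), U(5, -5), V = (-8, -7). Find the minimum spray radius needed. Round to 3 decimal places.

6.576

The minimum enclosing circle of a finite set is fixed by two of the points (as a diameter) or three (as a circumcircle).
The farthest pair is U–V with squared distance 173. The circle on this segment as diameter has centre (-1.5, -6) and r² = 173/4 = 43.25.
Check P: distance² to centre = 1.25 ≤ 43.25, so it lies inside.
All remaining points lie in this disk, and no smaller disk contains both endpoints, so this is the minimum enclosing circle.
r = √(43.25) ≈ 6.576.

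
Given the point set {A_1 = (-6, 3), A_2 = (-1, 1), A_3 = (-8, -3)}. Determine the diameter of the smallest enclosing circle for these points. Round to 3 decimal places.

8.076

Side lengths²: A_1A_2² = 29, A_1A_3² = 40, A_2A_3² = 65.
Since A_2A_3² = 65 < 40 + 29 = 69, the triangle is acute, so the smallest enclosing circle is the circumcircle.
Circumcentre = (-157/34, -27/34), r² = 9425/578.
Diameter = 2r = 2√(9425/578) ≈ 8.076.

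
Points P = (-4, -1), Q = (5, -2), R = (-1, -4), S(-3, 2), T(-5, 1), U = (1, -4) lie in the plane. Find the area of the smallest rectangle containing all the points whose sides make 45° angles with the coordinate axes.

In coordinates u = x + y, v = x − y the rectangle is axis-aligned; the map (x,y)→(u,v) scales areas by 2.
u-values: -5, 3, -5, -1, -4, -3; range = 3 − (-5) = 8.
v-values: -3, 7, 3, -5, -6, 5; range = 7 − (-6) = 13.
Area = (8 × 13) / 2 = 52.

52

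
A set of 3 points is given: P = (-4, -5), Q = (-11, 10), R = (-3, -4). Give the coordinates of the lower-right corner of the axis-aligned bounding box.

(-3, -5)

x-range [-11, -3], y-range [-5, 10].
The lower-right corner is (-3, -5).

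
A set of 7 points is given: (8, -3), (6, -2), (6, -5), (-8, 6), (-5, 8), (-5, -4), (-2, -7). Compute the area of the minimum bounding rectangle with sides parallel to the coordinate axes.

240

x ranges over [-8, 8], width 16.
y ranges over [-7, 8], height 15.
Area = 16 × 15 = 240.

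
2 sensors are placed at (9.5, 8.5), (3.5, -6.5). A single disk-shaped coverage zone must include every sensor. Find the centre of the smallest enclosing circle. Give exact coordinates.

The smallest circle enclosing two points has them as diameter endpoints.
Centre = midpoint = (6.5, 1); r² = |(9.5, 8.5)−(3.5, -6.5)|²/4 = 261/4 = 65.25.
Centre = (6.5, 1).

(6.5, 1)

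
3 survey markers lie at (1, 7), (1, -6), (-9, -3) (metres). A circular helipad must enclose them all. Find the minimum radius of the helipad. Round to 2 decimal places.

Call the three points A, B, C in the order given.
Side lengths²: AB² = 169, AC² = 200, BC² = 109.
Since AC² = 200 < 169 + 109 = 278, the triangle is acute, so the smallest enclosing circle is the circumcircle.
Circumcentre = (-2.5, 0.5), r² = 54.5.
r = √(54.5) ≈ 7.38.

7.38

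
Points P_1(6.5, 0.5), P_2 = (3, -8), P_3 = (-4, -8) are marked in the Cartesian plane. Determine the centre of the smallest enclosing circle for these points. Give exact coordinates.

Side lengths²: P_1P_2² = 84.5, P_1P_3² = 182.5, P_2P_3² = 49.
Since P_1P_3² = 182.5 ≥ 84.5 + 49 = 133.5, the angle opposite P_1P_3 is not acute, so the smallest enclosing circle has P_1P_3 as diameter.
Centre = midpoint of P_1P_3 = (1.25, -3.75), r² = 182.5/4 = 45.625.
Centre = (1.25, -3.75).

(1.25, -3.75)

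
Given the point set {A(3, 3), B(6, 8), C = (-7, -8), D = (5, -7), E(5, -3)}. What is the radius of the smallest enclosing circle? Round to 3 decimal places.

The farthest pair is B–C with squared distance 425. The circle on this segment as diameter has centre (-0.5, 0) and r² = 425/4 = 106.25.
Check A: distance² to centre = 21.25 ≤ 106.25, so it lies inside.
All remaining points lie in this disk, and no smaller disk contains both endpoints, so this is the minimum enclosing circle.
r = √(106.25) ≈ 10.308.

10.308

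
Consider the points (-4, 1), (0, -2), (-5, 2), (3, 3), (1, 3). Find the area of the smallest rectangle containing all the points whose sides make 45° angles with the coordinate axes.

In coordinates u = x + y, v = x − y the rectangle is axis-aligned; the map (x,y)→(u,v) scales areas by 2.
u-values: -3, -2, -3, 6, 4; range = 6 − (-3) = 9.
v-values: -5, 2, -7, 0, -2; range = 2 − (-7) = 9.
Area = (9 × 9) / 2 = 40.5.

40.5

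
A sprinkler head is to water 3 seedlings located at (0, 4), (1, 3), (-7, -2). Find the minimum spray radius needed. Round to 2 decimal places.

Call the three points A, B, C in the order given.
Side lengths²: AB² = 2, AC² = 85, BC² = 89.
Since BC² = 89 ≥ 85 + 2 = 87, the angle opposite BC is not acute, so the smallest enclosing circle has BC as diameter.
Centre = midpoint of BC = (-3, 0.5), r² = 89/4 = 22.25.
r = √(22.25) ≈ 4.72.

4.72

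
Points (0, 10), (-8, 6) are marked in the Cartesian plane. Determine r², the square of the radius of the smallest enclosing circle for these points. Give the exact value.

The smallest circle enclosing two points has them as diameter endpoints.
Centre = midpoint = (-4, 8); r² = |(0, 10)−(-8, 6)|²/4 = 80/4 = 20.

20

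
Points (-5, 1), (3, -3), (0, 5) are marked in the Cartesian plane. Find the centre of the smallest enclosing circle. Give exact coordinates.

(-9/26, 4/13)

Call the three points A, B, C in the order given.
Side lengths²: AB² = 80, AC² = 41, BC² = 73.
Since AB² = 80 < 73 + 41 = 114, the triangle is acute, so the smallest enclosing circle is the circumcircle.
Circumcentre = (-9/26, 4/13), r² = 14965/676.
Centre = (-9/26, 4/13).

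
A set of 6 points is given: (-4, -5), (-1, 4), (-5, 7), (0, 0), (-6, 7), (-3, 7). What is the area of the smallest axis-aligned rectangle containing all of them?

72

x ranges over [-6, 0], width 6.
y ranges over [-5, 7], height 12.
Area = 6 × 12 = 72.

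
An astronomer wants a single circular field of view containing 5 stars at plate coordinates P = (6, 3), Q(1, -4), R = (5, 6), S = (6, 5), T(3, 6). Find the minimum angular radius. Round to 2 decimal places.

5.39

By Welzl's lemma the MEC is supported by two points (diametrically opposite) or three points (on a circumcircle).
The farthest pair is Q–R with squared distance 116. The circle on this segment as diameter has centre (3, 1) and r² = 116/4 = 29.
Check P: distance² to centre = 13 ≤ 29, so it lies inside.
All remaining points lie in this disk, and no smaller disk contains both endpoints, so this is the minimum enclosing circle.
r = √29 ≈ 5.39.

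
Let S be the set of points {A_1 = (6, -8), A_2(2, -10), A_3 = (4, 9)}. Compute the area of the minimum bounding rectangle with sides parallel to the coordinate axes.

76

x ranges over [2, 6], width 4.
y ranges over [-10, 9], height 19.
Area = 4 × 19 = 76.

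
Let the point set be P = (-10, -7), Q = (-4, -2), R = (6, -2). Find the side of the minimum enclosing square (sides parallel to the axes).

The bounding box has width 16 and height 5.
An axis-aligned square enclosing the set must have side ≥ max(width, height).
So the minimum side is max(16, 5) = 16.

16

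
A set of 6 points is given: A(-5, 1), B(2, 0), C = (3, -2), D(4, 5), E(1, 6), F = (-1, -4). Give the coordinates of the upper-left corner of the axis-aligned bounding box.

(-5, 6)

x-range [-5, 4], y-range [-4, 6].
The upper-left corner is (-5, 6).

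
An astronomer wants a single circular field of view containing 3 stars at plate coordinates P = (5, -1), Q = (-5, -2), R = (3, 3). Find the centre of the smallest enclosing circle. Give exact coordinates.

Side lengths²: PQ² = 101, PR² = 20, QR² = 89.
Since PQ² = 101 < 89 + 20 = 109, the triangle is acute, so the smallest enclosing circle is the circumcircle.
Circumcentre = (-1/21, -43/42), r² = 44945/1764.
Centre = (-1/21, -43/42).

(-1/21, -43/42)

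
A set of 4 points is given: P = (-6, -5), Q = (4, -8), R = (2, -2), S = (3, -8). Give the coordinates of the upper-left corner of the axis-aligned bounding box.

x-range [-6, 4], y-range [-8, -2].
The upper-left corner is (-6, -2).

(-6, -2)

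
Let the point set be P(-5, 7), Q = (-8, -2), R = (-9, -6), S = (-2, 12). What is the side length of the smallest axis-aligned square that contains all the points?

18

The bounding box has width 7 and height 18.
An axis-aligned square enclosing the set must have side ≥ max(width, height).
So the minimum side is max(7, 18) = 18.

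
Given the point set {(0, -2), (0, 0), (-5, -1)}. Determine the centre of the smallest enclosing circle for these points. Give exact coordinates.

Call the three points A, B, C in the order given.
Side lengths²: AB² = 4, AC² = 26, BC² = 26.
Since BC² = 26 < 26 + 4 = 30, the triangle is acute, so the smallest enclosing circle is the circumcircle.
Circumcentre = (-2.4, -1), r² = 6.76.
Centre = (-2.4, -1).

(-2.4, -1)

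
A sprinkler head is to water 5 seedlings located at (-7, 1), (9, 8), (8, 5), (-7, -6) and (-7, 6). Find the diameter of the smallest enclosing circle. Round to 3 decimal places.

The farthest pair is (9, 8)–(-7, -6) with squared distance 452. The circle on this segment as diameter has centre (1, 1) and r² = 452/4 = 113.
Check (-7, 1): distance² to centre = 64 ≤ 113, so it lies inside.
All remaining points lie in this disk, and no smaller disk contains both endpoints, so this is the minimum enclosing circle.
Diameter = 2r = 2√113 ≈ 21.260.

21.260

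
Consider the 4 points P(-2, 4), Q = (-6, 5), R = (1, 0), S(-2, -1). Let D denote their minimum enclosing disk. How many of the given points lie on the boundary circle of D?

A smallest enclosing disk is always determined by at most three of the input points on its boundary.
The farthest pair is Q–R with squared distance 74. The circle on this segment as diameter has centre (-2.5, 2.5) and r² = 74/4 = 18.5.
Check P: distance² to centre = 2.5 ≤ 18.5, so it lies inside.
All remaining points lie in this disk, and no smaller disk contains both endpoints, so this is the minimum enclosing circle.
The points at distance exactly r from the centre are Q, R — 2 points.

2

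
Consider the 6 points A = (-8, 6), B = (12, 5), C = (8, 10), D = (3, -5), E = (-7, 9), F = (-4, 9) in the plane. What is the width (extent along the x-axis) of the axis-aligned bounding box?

20

max x = 12, min x = -8, so width = 20.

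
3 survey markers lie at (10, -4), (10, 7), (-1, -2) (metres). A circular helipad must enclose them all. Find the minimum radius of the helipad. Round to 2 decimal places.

Call the three points A, B, C in the order given.
Side lengths²: AB² = 121, AC² = 125, BC² = 202.
Since BC² = 202 < 125 + 121 = 246, the triangle is acute, so the smallest enclosing circle is the circumcircle.
Circumcentre = (117/22, 1.5), r² = 12625/242.
r = √(12625/242) ≈ 7.22.

7.22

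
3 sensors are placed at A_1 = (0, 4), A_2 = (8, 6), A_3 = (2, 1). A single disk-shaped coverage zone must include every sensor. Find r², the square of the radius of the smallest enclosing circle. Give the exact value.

13481/784

Side lengths²: A_1A_2² = 68, A_1A_3² = 13, A_2A_3² = 61.
Since A_1A_2² = 68 < 61 + 13 = 74, the triangle is acute, so the smallest enclosing circle is the circumcircle.
Circumcentre = (115/28, 32/7), r² = 13481/784.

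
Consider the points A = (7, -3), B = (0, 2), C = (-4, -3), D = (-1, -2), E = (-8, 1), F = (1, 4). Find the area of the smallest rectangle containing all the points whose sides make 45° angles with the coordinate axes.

In coordinates u = x + y, v = x − y the rectangle is axis-aligned; the map (x,y)→(u,v) scales areas by 2.
u-values: 4, 2, -7, -3, -7, 5; range = 5 − (-7) = 12.
v-values: 10, -2, -1, 1, -9, -3; range = 10 − (-9) = 19.
Area = (12 × 19) / 2 = 114.

114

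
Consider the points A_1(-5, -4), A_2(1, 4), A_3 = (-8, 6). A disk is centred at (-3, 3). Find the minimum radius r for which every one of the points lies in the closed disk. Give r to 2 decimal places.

7.28

The required radius is the distance from (-3, 3) to the farthest point.
Squared distances: 53, 17, 34.
Maximum is 53, attained at A_1.
r = √53 ≈ 7.28.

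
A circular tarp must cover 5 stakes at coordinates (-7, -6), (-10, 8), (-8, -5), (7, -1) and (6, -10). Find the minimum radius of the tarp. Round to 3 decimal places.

The farthest pair is (-10, 8)–(6, -10) with squared distance 580. The circle on this segment as diameter has centre (-2, -1) and r² = 580/4 = 145.
Check (-7, -6): distance² to centre = 50 ≤ 145, so it lies inside.
All remaining points lie in this disk, and no smaller disk contains both endpoints, so this is the minimum enclosing circle.
r = √145 ≈ 12.042.

12.042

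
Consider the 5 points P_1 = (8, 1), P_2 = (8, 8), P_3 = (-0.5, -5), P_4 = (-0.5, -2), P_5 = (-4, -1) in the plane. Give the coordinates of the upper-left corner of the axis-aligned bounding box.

(-4, 8)

x-range [-4, 8], y-range [-5, 8].
The upper-left corner is (-4, 8).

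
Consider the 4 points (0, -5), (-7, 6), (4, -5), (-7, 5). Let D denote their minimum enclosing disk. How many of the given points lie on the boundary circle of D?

A smallest enclosing disk is always determined by at most three of the input points on its boundary.
The farthest pair is (-7, 6)–(4, -5) with squared distance 242. The circle on this segment as diameter has centre (-1.5, 0.5) and r² = 242/4 = 60.5.
Check (0, -5): distance² to centre = 32.5 ≤ 60.5, so it lies inside.
All remaining points lie in this disk, and no smaller disk contains both endpoints, so this is the minimum enclosing circle.
The points at distance exactly r from the centre are (-7, 6), (4, -5) — 2 points.

2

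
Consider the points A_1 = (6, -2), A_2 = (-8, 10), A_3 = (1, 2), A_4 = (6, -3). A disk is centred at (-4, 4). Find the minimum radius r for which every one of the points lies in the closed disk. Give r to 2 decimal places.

The required radius is the distance from (-4, 4) to the farthest point.
Squared distances: 136, 52, 29, 149.
Maximum is 149, attained at A_4.
r = √149 ≈ 12.21.

12.21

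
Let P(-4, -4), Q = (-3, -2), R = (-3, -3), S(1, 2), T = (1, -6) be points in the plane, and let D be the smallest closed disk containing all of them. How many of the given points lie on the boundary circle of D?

A smallest enclosing disk is always determined by at most three of the input points on its boundary.
The minimum enclosing circle is determined by three boundary points: P, S, T.
Their circumcentre is (-0.3, -2) with r² = 17.69.
The farthest remaining point R is at distance² 8.29 ≤ 17.69.
The points at distance exactly r from the centre are P, S, T — 3 points.

3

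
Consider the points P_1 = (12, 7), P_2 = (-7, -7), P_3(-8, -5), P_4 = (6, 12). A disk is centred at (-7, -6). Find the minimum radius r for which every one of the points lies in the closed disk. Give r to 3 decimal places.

The required radius is the distance from (-7, -6) to the farthest point.
Squared distances: 530, 1, 2, 493.
Maximum is 530, attained at P_1.
r = √530 ≈ 23.022.

23.022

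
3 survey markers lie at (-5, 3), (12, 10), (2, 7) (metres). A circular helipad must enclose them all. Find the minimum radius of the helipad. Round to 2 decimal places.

Call the three points A, B, C in the order given.
Side lengths²: AB² = 338, AC² = 65, BC² = 109.
Since AB² = 338 ≥ 109 + 65 = 174, the angle opposite AB is not acute, so the smallest enclosing circle has AB as diameter.
Centre = midpoint of AB = (3.5, 6.5), r² = 338/4 = 84.5.
r = √(84.5) ≈ 9.19.

9.19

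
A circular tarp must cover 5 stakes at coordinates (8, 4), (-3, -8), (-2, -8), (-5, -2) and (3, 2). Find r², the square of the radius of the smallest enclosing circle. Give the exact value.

The farthest pair is (8, 4)–(-3, -8) with squared distance 265. The circle on this segment as diameter has centre (2.5, -2) and r² = 265/4 = 66.25.
Check (-2, -8): distance² to centre = 56.25 ≤ 66.25, so it lies inside.
All remaining points lie in this disk, and no smaller disk contains both endpoints, so this is the minimum enclosing circle.

66.25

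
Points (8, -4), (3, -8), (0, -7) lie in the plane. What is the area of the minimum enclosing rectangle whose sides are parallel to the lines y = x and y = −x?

27.5

In coordinates u = x + y, v = x − y the rectangle is axis-aligned; the map (x,y)→(u,v) scales areas by 2.
u-values: 4, -5, -7; range = 4 − (-7) = 11.
v-values: 12, 11, 7; range = 12 − 7 = 5.
Area = (11 × 5) / 2 = 27.5.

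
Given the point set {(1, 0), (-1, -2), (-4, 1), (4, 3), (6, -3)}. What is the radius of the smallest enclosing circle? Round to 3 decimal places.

By Welzl's lemma the MEC is supported by two points (diametrically opposite) or three points (on a circumcircle).
The farthest pair is (-4, 1)–(6, -3) with squared distance 116. The circle on this segment as diameter has centre (1, -1) and r² = 116/4 = 29.
Check (1, 0): distance² to centre = 1 ≤ 29, so it lies inside.
All remaining points lie in this disk, and no smaller disk contains both endpoints, so this is the minimum enclosing circle.
r = √29 ≈ 5.385.

5.385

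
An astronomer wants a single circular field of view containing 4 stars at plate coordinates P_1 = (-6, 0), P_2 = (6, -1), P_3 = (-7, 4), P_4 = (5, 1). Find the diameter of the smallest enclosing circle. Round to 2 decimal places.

The farthest pair is P_2–P_3 with squared distance 194. The circle on this segment as diameter has centre (-0.5, 1.5) and r² = 194/4 = 48.5.
Check P_1: distance² to centre = 32.5 ≤ 48.5, so it lies inside.
All remaining points lie in this disk, and no smaller disk contains both endpoints, so this is the minimum enclosing circle.
Diameter = 2r = 2√(48.5) ≈ 13.93.

13.93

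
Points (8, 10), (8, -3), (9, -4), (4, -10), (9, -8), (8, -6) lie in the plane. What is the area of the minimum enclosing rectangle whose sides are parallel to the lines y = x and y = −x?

228

In coordinates u = x + y, v = x − y the rectangle is axis-aligned; the map (x,y)→(u,v) scales areas by 2.
u-values: 18, 5, 5, -6, 1, 2; range = 18 − (-6) = 24.
v-values: -2, 11, 13, 14, 17, 14; range = 17 − (-2) = 19.
Area = (24 × 19) / 2 = 228.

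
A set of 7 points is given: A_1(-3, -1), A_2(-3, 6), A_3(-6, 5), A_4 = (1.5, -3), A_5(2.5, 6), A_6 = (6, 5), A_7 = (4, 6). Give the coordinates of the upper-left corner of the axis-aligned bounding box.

(-6, 6)

x-range [-6, 6], y-range [-3, 6].
The upper-left corner is (-6, 6).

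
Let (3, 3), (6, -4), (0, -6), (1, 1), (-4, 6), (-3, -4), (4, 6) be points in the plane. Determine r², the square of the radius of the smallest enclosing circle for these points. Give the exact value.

The farthest pair is (6, -4)–(-4, 6) with squared distance 200. The circle on this segment as diameter has centre (1, 1) and r² = 200/4 = 50.
Check (3, 3): distance² to centre = 8 ≤ 50, so it lies inside.
All remaining points lie in this disk, and no smaller disk contains both endpoints, so this is the minimum enclosing circle.

50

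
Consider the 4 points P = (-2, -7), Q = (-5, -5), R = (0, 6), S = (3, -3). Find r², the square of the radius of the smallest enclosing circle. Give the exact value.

43.25

The minimum enclosing circle of a finite set is fixed by two of the points (as a diameter) or three (as a circumcircle).
The farthest pair is P–R with squared distance 173. The circle on this segment as diameter has centre (-1, -0.5) and r² = 173/4 = 43.25.
Check Q: distance² to centre = 36.25 ≤ 43.25, so it lies inside.
All remaining points lie in this disk, and no smaller disk contains both endpoints, so this is the minimum enclosing circle.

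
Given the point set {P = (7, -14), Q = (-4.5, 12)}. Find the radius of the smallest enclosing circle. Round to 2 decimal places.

The smallest circle enclosing two points has them as diameter endpoints.
Centre = midpoint = (1.25, -1); r² = |PQ|²/4 = 808.25/4 = 202.0625.
r = √(202.0625) ≈ 14.21.

14.21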